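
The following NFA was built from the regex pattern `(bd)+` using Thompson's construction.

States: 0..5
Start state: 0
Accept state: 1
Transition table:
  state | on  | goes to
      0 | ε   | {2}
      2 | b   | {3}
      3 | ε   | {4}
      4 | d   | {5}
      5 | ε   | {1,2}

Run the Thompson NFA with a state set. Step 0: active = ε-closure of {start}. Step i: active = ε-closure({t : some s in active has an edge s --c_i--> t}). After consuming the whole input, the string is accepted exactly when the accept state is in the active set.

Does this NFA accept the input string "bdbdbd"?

Answer: ACCEPT

Steps:
start: ε-closure({0}) = {0,2}
'b' @ 1: {3,4}
'd' @ 2: {1,2,5}  (accept∈set)
'b' @ 3: {3,4}
'd' @ 4: {1,2,5}  (accept∈set)
'b' @ 5: {3,4}
'd' @ 6: {1,2,5}  (accept∈set)
end set {1,2,5} — state 1 in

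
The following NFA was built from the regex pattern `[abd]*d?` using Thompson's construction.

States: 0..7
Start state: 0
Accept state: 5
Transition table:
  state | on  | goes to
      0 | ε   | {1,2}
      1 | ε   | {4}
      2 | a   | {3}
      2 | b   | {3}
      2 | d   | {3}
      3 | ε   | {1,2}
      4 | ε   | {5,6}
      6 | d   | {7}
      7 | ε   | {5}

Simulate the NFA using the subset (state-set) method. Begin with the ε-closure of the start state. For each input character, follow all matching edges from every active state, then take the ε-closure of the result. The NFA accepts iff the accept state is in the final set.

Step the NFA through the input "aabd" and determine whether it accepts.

start: ε-closure({0}) = {0,1,2,4,5,6}
'a' @ 1: {1,2,3,4,5,6}  [accepting]
'a' @ 2: {1,2,3,4,5,6}  [accepting]
'b' @ 3: {1,2,3,4,5,6}  [accepting]
'd' @ 4: {1,2,3,4,5,6,7}  [accepting]
final: {1,2,3,4,5,6,7}; accept 5 in set

Answer: ACCEPT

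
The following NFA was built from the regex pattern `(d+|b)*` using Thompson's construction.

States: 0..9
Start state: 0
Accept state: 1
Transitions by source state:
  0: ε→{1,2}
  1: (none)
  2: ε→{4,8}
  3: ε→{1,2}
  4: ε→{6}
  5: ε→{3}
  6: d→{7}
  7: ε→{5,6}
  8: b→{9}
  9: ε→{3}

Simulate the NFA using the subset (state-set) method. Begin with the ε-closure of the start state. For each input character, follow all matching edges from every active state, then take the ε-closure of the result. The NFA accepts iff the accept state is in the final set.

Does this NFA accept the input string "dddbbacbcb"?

Answer: REJECT

Trace:
S₀ = ε-closure({0}) = {0,1,2,4,6,8}
'd' @ 1: {1,2,3,4,5,6,7,8}  [accepting]
'd' @ 2: {1,2,3,4,5,6,7,8}  [accepting]
'd' @ 3: {1,2,3,4,5,6,7,8}  [accepting]
'b' @ 4: {1,2,3,4,6,8,9}  [accepting]
'b' @ 5: {1,2,3,4,6,8,9}  [accepting]
'a' @ 6: {}  — state set empty
rest 'cbcb' ignored (set empty)
final: {}; accept 1 not in set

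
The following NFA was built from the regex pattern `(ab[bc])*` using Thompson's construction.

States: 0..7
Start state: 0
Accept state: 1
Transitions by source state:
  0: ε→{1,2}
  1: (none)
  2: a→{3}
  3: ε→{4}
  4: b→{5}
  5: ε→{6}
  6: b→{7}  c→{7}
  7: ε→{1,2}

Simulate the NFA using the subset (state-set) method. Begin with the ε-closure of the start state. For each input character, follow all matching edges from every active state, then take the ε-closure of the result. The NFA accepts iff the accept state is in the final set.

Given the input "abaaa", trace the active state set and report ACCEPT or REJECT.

Answer: REJECT

Steps:
start: ε-closure({0}) = {0,1,2}
'a' @ 1: {3,4}
'b' @ 2: {5,6}
'a' @ 3: {}  — state set empty
rest 'aa' ignored (set empty)
final: {}; accept 1 not in set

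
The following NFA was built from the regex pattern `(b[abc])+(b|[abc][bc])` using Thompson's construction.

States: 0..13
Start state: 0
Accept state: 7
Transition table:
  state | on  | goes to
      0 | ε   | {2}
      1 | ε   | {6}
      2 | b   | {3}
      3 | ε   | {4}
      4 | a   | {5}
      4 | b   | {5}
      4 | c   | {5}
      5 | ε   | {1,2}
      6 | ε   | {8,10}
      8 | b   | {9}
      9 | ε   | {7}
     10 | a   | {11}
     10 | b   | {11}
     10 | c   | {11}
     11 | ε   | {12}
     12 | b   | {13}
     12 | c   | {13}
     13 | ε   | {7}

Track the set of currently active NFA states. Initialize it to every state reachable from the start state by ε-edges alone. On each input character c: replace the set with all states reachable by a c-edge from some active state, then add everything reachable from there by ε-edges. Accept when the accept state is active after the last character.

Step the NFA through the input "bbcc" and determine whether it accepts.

start: ε-closure({0}) = {0,2}
'b' @ 1: {3,4}
'b' @ 2: {1,2,5,6,8,10}
'c' @ 3: {11,12}
'c' @ 4: {7,13}  [accepting]
end set {7,13} — state 7 in

Answer: ACCEPT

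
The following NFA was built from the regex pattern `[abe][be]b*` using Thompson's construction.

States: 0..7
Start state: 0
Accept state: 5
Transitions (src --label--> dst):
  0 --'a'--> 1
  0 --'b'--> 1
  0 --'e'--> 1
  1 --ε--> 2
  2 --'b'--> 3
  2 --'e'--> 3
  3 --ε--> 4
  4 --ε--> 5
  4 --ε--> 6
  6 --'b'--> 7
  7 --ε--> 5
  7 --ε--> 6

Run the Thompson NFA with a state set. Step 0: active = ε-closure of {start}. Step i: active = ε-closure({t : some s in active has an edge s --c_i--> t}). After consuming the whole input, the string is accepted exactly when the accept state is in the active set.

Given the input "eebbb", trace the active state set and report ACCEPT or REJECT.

start: ε-closure({0}) = {0}
'e' @ 1: {1,2}
'e' @ 2: {3,4,5,6}  ✓accept
'b' @ 3: {5,6,7}  ✓accept
'b' @ 4: {5,6,7}  ✓accept
'b' @ 5: {5,6,7}  ✓accept
after full input: {5,6,7}  (accept=5 in)

Answer: ACCEPT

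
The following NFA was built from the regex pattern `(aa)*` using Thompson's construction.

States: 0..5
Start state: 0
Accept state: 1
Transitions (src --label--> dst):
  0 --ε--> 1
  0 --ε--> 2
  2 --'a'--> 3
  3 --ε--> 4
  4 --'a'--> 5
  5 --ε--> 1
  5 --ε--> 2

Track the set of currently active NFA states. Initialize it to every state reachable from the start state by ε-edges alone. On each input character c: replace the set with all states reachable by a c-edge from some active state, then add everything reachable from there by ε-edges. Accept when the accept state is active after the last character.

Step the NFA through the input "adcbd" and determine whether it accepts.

start: ε-closure({0}) = {0,1,2}
'a' @ 1: {3,4}
'd' @ 2: {}  — no active states
rest 'cbd' ignored (set empty)
final: {}; accept 1 not in set

Answer: REJECT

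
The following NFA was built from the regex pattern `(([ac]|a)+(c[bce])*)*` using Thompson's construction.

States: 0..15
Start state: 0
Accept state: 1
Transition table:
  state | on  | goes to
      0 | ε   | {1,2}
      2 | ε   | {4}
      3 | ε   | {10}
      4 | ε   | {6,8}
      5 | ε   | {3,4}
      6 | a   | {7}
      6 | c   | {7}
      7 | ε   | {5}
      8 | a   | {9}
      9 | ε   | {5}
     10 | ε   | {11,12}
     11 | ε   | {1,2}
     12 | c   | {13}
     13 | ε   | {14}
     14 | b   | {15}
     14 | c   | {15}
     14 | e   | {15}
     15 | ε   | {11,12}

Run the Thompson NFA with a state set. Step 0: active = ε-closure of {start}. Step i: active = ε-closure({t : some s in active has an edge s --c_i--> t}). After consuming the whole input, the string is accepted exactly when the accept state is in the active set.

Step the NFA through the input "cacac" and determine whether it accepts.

Answer: ACCEPT

Trace:
initial (ε-close {0}): {0,1,2,4,6,8}
'c' @ 1: {1,2,3,4,5,6,7,8,10,11,12}  ✓accept
'a' @ 2: {1,2,3,4,5,6,7,8,9,10,11,12}  ✓accept
'c' @ 3: {1,2,3,4,5,6,7,8,10,11,12,13,14}  ✓accept
'a' @ 4: {1,2,3,4,5,6,7,8,9,10,11,12}  ✓accept
'c' @ 5: {1,2,3,4,5,6,7,8,10,11,12,13,14}  ✓accept
final: {1,2,3,4,5,6,7,8,10,11,12,13,14}; accept 1 in set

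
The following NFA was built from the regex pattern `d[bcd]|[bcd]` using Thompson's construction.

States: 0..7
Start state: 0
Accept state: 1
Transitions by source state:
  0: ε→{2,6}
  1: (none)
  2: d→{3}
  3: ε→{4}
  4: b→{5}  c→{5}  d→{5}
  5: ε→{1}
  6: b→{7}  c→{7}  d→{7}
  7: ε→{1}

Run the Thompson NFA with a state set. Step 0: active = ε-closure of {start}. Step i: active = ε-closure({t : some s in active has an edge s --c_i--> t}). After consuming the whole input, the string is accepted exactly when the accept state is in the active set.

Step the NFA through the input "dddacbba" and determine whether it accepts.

Answer: REJECT

Trace:
start: ε-closure({0}) = {0,2,6}
'd' @ 1: {1,3,4,7}  [accepting]
'd' @ 2: {1,5}  [accepting]
'd' @ 3: {}  — no active states
rest 'acbba' ignored (set empty)
after full input: {}  (accept=1 not in)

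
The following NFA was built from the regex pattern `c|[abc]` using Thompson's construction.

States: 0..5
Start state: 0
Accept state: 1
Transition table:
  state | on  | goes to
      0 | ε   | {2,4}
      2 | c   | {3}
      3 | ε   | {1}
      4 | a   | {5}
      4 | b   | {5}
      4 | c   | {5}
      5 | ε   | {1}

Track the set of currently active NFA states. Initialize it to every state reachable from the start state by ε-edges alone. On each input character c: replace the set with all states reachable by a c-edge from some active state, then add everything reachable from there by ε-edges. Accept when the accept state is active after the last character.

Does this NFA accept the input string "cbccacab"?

Answer: REJECT

Trace:
S₀ = ε-closure({0}) = {0,2,4}
'c' @ 1: {1,3,5}  [accepting]
'b' @ 2: {}  — dead — no transitions
rest 'ccacab' ignored (set empty)
final: {}; accept 1 not in set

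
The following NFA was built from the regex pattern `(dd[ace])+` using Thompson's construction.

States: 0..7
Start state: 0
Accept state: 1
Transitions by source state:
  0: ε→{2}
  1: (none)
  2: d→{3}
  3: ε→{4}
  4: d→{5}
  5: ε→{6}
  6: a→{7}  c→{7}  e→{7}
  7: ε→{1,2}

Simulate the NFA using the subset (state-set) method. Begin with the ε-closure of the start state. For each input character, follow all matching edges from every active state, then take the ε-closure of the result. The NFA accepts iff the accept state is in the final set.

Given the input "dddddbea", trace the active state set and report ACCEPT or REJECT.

Answer: REJECT

Trace:
start: ε-closure({0}) = {0,2}
'd' @ 1: {3,4}
'd' @ 2: {5,6}
'd' @ 3: {}  — state set empty
rest 'ddbea' ignored (set empty)
end set {} — state 1 not in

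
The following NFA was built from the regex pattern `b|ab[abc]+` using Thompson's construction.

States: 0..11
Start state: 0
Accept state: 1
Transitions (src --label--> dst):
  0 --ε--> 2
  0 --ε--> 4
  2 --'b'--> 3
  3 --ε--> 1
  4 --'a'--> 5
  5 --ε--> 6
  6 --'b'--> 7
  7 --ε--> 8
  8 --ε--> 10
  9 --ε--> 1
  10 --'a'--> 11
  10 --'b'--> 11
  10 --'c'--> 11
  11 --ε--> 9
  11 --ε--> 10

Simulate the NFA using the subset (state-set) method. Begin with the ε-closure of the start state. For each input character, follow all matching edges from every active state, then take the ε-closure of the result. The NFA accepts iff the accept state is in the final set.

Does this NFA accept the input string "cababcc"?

initial (ε-close {0}): {0,2,4}
'c' @ 1: {}  — no active states
rest 'ababcc' ignored (set empty)
after full input: {}  (accept=1 not in)

Answer: REJECT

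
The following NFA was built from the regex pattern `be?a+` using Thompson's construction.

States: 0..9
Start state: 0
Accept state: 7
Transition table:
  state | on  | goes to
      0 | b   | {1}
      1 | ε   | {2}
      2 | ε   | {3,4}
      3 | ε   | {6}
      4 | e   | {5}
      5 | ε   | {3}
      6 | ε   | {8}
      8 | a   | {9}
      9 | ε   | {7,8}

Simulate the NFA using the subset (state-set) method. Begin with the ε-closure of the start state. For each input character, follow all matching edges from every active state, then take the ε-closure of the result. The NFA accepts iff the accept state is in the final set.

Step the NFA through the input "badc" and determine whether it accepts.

S₀ = ε-closure({0}) = {0}
'b' @ 1: {1,2,3,4,6,8}
'a' @ 2: {7,8,9}  ✓accept
'd' @ 3: {}  — dead — no transitions
rest 'c' ignored (set empty)
after full input: {}  (accept=7 not in)

Answer: REJECT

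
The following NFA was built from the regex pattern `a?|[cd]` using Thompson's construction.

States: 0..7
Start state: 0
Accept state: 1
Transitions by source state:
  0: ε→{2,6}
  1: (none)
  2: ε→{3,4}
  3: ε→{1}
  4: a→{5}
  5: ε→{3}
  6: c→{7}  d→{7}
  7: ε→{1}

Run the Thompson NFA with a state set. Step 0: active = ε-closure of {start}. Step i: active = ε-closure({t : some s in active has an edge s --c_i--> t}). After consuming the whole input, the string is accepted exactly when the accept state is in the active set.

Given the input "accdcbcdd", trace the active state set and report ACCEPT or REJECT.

Answer: REJECT

Trace:
start: ε-closure({0}) = {0,1,2,3,4,6}
'a' @ 1: {1,3,5}  [accepting]
'c' @ 2: {}  — no active states
rest 'cdcbcdd' ignored (set empty)
end set {} — state 1 not in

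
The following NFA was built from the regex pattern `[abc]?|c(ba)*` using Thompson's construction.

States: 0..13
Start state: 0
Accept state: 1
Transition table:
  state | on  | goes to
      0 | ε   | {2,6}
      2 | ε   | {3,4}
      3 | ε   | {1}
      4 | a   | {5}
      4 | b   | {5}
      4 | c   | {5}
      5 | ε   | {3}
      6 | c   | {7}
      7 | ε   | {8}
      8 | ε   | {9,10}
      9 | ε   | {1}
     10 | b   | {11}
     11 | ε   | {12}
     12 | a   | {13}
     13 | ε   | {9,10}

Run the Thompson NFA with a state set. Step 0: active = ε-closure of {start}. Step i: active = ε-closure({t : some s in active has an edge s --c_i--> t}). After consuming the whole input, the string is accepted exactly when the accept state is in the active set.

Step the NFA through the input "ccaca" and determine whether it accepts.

S₀ = ε-closure({0}) = {0,1,2,3,4,6}
'c' @ 1: {1,3,5,7,8,9,10}  [accepting]
'c' @ 2: {}  — state set empty
rest 'aca' ignored (set empty)
final: {}; accept 1 not in set

Answer: REJECT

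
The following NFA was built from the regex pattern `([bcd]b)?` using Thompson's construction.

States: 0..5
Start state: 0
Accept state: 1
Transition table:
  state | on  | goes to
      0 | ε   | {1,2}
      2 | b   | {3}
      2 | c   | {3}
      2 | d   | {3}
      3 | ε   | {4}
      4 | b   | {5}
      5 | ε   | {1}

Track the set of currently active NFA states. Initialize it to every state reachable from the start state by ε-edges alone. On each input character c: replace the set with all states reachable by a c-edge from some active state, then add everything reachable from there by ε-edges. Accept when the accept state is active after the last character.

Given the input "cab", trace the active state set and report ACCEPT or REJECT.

Answer: REJECT

Derivation:
start: ε-closure({0}) = {0,1,2}
'c' @ 1: {3,4}
'a' @ 2: {}  — no active states
rest 'b' ignored (set empty)
final: {}; accept 1 not in set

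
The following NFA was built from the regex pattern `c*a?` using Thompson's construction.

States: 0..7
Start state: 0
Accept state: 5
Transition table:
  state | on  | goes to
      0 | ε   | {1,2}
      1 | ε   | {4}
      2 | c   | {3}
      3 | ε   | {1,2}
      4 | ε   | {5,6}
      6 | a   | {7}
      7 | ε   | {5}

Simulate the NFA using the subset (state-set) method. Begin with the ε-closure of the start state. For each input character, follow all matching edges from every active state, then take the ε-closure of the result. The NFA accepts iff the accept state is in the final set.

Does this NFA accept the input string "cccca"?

S₀ = ε-closure({0}) = {0,1,2,4,5,6}
'c' @ 1: {1,2,3,4,5,6}  ✓accept
'c' @ 2: {1,2,3,4,5,6}  ✓accept
'c' @ 3: {1,2,3,4,5,6}  ✓accept
'c' @ 4: {1,2,3,4,5,6}  ✓accept
'a' @ 5: {5,7}  ✓accept
end set {5,7} — state 5 in

Answer: ACCEPT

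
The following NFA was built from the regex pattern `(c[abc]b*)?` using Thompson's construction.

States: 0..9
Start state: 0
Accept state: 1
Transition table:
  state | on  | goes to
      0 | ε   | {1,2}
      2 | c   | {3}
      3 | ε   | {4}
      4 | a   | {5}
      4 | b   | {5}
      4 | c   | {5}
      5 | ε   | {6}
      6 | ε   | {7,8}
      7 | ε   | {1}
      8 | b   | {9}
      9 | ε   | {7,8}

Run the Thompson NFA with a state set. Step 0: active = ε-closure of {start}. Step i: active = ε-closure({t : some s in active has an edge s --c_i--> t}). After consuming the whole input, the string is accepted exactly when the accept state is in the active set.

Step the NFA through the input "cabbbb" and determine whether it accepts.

initial (ε-close {0}): {0,1,2}
'c' @ 1: {3,4}
'a' @ 2: {1,5,6,7,8}  [accepting]
'b' @ 3: {1,7,8,9}  [accepting]
'b' @ 4: {1,7,8,9}  [accepting]
'b' @ 5: {1,7,8,9}  [accepting]
'b' @ 6: {1,7,8,9}  [accepting]
end set {1,7,8,9} — state 1 in

Answer: ACCEPT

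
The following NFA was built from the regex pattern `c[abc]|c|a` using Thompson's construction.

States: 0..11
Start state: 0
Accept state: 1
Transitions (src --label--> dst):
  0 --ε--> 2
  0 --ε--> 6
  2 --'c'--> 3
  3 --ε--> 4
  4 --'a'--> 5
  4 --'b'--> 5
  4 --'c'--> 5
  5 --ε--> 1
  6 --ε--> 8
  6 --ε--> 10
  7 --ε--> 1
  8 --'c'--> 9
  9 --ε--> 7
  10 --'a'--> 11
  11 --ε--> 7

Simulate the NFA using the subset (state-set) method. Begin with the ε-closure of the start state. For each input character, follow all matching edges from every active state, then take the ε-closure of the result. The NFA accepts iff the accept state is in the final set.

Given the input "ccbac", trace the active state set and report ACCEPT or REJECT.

initial (ε-close {0}): {0,2,6,8,10}
'c' @ 1: {1,3,4,7,9}  (accept∈set)
'c' @ 2: {1,5}  (accept∈set)
'b' @ 3: {}  — no active states
rest 'ac' ignored (set empty)
after full input: {}  (accept=1 not in)

Answer: REJECT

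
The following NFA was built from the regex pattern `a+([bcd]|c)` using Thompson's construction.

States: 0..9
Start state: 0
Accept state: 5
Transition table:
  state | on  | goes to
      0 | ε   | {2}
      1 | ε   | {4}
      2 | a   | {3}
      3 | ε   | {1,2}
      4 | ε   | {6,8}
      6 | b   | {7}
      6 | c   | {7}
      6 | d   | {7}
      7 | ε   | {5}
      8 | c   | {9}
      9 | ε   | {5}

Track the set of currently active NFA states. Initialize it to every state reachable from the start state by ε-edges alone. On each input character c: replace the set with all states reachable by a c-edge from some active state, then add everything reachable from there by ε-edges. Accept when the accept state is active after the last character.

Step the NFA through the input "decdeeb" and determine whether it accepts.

start: ε-closure({0}) = {0,2}
'd' @ 1: {}  — no active states
rest 'ecdeeb' ignored (set empty)
final: {}; accept 5 not in set

Answer: REJECT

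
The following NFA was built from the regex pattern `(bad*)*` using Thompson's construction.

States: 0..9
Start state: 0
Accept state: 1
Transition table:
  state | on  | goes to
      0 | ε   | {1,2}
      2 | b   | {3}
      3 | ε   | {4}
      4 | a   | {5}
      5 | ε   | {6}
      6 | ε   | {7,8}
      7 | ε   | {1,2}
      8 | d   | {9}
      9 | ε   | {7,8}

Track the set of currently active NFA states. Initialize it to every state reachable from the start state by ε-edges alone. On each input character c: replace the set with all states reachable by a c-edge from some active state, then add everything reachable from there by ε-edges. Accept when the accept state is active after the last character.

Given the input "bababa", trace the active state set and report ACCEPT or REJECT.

S₀ = ε-closure({0}) = {0,1,2}
'b' @ 1: {3,4}
'a' @ 2: {1,2,5,6,7,8}  (accept∈set)
'b' @ 3: {3,4}
'a' @ 4: {1,2,5,6,7,8}  (accept∈set)
'b' @ 5: {3,4}
'a' @ 6: {1,2,5,6,7,8}  (accept∈set)
end set {1,2,5,6,7,8} — state 1 in

Answer: ACCEPT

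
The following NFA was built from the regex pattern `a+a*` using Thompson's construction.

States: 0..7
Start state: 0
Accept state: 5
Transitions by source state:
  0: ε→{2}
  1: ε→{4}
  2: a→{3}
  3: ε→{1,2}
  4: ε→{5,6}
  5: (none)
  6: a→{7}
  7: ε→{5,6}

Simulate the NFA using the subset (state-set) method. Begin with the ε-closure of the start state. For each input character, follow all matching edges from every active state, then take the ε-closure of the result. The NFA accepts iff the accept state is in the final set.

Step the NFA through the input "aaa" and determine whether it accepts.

Answer: ACCEPT

Trace:
S₀ = ε-closure({0}) = {0,2}
'a' @ 1: {1,2,3,4,5,6}  (accept∈set)
'a' @ 2: {1,2,3,4,5,6,7}  (accept∈set)
'a' @ 3: {1,2,3,4,5,6,7}  (accept∈set)
final: {1,2,3,4,5,6,7}; accept 5 in set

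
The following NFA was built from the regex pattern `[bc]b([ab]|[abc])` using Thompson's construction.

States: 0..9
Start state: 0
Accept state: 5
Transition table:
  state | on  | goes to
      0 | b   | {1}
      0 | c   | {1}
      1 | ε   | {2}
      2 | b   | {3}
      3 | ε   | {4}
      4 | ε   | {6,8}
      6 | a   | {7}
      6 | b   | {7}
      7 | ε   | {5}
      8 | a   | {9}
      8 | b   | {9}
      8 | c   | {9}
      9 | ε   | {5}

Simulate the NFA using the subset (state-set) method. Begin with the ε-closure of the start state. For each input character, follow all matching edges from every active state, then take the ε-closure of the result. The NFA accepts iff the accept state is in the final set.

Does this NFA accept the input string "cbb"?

initial (ε-close {0}): {0}
'c' @ 1: {1,2}
'b' @ 2: {3,4,6,8}
'b' @ 3: {5,7,9}  [accepting]
end set {5,7,9} — state 5 in

Answer: ACCEPT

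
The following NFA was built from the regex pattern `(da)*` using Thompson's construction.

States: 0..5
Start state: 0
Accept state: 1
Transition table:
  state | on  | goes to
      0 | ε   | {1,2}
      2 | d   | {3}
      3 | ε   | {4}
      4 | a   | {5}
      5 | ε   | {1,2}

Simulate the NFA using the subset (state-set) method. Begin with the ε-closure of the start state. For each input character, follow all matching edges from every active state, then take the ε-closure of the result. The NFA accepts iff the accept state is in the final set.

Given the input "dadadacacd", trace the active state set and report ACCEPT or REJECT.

Answer: REJECT

Trace:
initial (ε-close {0}): {0,1,2}
'd' @ 1: {3,4}
'a' @ 2: {1,2,5}  (accept∈set)
'd' @ 3: {3,4}
'a' @ 4: {1,2,5}  (accept∈set)
'd' @ 5: {3,4}
'a' @ 6: {1,2,5}  (accept∈set)
'c' @ 7: {}  — state set empty
rest 'acd' ignored (set empty)
after full input: {}  (accept=1 not in)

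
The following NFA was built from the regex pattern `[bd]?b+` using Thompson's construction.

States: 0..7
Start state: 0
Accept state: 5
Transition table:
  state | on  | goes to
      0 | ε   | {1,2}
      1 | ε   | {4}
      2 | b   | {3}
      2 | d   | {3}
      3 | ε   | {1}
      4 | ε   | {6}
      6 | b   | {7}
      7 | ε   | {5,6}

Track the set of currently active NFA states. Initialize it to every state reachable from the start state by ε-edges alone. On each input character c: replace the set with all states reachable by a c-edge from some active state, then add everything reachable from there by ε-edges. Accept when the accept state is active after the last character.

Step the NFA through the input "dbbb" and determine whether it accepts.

S₀ = ε-closure({0}) = {0,1,2,4,6}
'd' @ 1: {1,3,4,6}
'b' @ 2: {5,6,7}  [accepting]
'b' @ 3: {5,6,7}  [accepting]
'b' @ 4: {5,6,7}  [accepting]
end set {5,6,7} — state 5 in

Answer: ACCEPT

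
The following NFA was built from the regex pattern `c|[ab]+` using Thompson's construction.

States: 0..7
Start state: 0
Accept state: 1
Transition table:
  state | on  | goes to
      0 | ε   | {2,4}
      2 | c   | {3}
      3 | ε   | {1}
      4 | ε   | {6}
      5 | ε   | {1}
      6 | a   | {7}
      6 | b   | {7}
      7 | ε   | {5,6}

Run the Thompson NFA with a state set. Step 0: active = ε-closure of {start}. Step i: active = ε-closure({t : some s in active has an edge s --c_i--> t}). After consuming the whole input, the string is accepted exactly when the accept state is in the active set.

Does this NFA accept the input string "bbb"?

initial (ε-close {0}): {0,2,4,6}
'b' @ 1: {1,5,6,7}  [accepting]
'b' @ 2: {1,5,6,7}  [accepting]
'b' @ 3: {1,5,6,7}  [accepting]
final: {1,5,6,7}; accept 1 in set

Answer: ACCEPT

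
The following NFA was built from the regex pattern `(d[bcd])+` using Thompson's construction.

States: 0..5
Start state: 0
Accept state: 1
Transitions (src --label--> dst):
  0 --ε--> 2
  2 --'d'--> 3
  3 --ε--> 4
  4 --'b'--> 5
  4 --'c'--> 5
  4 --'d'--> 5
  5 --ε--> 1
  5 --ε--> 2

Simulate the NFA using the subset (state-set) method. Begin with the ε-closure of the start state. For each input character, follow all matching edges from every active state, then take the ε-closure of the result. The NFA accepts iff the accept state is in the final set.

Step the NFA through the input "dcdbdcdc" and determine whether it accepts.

Answer: ACCEPT

Steps:
S₀ = ε-closure({0}) = {0,2}
'd' @ 1: {3,4}
'c' @ 2: {1,2,5}  [accepting]
'd' @ 3: {3,4}
'b' @ 4: {1,2,5}  [accepting]
'd' @ 5: {3,4}
'c' @ 6: {1,2,5}  [accepting]
'd' @ 7: {3,4}
'c' @ 8: {1,2,5}  [accepting]
end set {1,2,5} — state 1 in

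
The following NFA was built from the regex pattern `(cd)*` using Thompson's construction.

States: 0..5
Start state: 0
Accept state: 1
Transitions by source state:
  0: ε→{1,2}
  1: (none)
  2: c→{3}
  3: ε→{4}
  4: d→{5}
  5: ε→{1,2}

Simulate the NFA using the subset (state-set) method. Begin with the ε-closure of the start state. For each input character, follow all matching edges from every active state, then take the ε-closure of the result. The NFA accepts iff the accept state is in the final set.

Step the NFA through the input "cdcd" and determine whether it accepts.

initial (ε-close {0}): {0,1,2}
'c' @ 1: {3,4}
'd' @ 2: {1,2,5}  ✓accept
'c' @ 3: {3,4}
'd' @ 4: {1,2,5}  ✓accept
final: {1,2,5}; accept 1 in set

Answer: ACCEPT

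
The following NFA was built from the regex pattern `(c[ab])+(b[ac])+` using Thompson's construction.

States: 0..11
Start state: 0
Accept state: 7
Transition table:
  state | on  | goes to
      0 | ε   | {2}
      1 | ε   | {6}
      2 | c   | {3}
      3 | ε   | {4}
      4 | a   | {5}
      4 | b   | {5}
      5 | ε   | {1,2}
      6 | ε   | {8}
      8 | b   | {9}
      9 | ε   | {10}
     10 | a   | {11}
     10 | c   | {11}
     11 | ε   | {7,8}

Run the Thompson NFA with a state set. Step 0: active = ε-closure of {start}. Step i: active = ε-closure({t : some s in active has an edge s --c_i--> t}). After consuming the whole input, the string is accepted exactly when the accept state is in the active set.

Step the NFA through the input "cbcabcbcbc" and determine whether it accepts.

Answer: ACCEPT

Trace:
initial (ε-close {0}): {0,2}
'c' @ 1: {3,4}
'b' @ 2: {1,2,5,6,8}
'c' @ 3: {3,4}
'a' @ 4: {1,2,5,6,8}
'b' @ 5: {9,10}
'c' @ 6: {7,8,11}  ✓accept
'b' @ 7: {9,10}
'c' @ 8: {7,8,11}  ✓accept
'b' @ 9: {9,10}
'c' @ 10: {7,8,11}  ✓accept
after full input: {7,8,11}  (accept=7 in)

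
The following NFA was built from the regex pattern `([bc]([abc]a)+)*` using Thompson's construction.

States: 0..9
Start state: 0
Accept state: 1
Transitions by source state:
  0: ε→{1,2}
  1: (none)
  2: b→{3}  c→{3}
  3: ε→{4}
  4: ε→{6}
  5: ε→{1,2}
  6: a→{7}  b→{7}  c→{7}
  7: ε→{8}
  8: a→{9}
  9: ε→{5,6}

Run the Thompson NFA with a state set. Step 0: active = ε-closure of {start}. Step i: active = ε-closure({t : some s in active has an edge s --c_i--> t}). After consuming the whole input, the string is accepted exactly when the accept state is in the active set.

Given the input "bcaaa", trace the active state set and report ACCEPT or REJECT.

Answer: ACCEPT

Trace:
start: ε-closure({0}) = {0,1,2}
'b' @ 1: {3,4,6}
'c' @ 2: {7,8}
'a' @ 3: {1,2,5,6,9}  (accept∈set)
'a' @ 4: {7,8}
'a' @ 5: {1,2,5,6,9}  (accept∈set)
end set {1,2,5,6,9} — state 1 in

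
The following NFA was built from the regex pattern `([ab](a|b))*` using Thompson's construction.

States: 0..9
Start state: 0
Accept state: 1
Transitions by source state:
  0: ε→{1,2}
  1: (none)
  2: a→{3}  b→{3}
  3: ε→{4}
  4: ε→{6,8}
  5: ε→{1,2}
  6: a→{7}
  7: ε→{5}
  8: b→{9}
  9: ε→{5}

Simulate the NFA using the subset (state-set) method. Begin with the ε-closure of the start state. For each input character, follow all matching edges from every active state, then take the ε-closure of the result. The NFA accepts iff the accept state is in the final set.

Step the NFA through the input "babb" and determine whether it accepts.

Answer: ACCEPT

Steps:
initial (ε-close {0}): {0,1,2}
'b' @ 1: {3,4,6,8}
'a' @ 2: {1,2,5,7}  [accepting]
'b' @ 3: {3,4,6,8}
'b' @ 4: {1,2,5,9}  [accepting]
final: {1,2,5,9}; accept 1 in set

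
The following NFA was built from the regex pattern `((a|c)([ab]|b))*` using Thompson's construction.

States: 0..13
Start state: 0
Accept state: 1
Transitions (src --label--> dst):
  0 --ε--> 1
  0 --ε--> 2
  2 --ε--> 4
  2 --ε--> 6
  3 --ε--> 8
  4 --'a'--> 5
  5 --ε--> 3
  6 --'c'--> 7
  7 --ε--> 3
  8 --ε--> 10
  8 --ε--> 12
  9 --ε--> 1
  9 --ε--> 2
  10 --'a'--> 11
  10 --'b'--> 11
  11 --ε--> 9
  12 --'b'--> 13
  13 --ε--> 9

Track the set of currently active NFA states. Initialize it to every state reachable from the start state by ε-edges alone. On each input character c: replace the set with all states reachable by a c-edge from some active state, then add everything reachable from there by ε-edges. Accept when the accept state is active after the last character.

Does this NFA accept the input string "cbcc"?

Answer: REJECT

Derivation:
initial (ε-close {0}): {0,1,2,4,6}
'c' @ 1: {3,7,8,10,12}
'b' @ 2: {1,2,4,6,9,11,13}  [accepting]
'c' @ 3: {3,7,8,10,12}
'c' @ 4: {}  — dead — no transitions
end set {} — state 1 not in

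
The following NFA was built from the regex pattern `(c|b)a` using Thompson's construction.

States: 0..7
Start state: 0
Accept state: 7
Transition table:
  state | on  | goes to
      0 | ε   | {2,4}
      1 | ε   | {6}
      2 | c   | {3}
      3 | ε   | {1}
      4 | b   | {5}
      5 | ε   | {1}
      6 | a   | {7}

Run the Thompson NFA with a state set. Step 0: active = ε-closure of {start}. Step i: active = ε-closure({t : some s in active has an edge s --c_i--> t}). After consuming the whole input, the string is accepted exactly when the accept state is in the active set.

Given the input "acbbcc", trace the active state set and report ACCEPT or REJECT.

Answer: REJECT

Trace:
S₀ = ε-closure({0}) = {0,2,4}
'a' @ 1: {}  — no active states
rest 'cbbcc' ignored (set empty)
end set {} — state 7 not in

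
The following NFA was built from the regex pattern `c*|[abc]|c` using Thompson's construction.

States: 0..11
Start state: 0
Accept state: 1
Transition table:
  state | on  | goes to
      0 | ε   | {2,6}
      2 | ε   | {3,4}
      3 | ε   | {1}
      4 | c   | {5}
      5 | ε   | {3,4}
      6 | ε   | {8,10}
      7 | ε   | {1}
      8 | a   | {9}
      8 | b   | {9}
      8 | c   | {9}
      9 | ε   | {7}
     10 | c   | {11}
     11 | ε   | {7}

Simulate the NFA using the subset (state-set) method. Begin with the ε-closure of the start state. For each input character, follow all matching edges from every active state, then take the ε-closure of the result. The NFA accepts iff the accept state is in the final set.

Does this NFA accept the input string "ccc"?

Answer: ACCEPT

Steps:
S₀ = ε-closure({0}) = {0,1,2,3,4,6,8,10}
'c' @ 1: {1,3,4,5,7,9,11}  [accepting]
'c' @ 2: {1,3,4,5}  [accepting]
'c' @ 3: {1,3,4,5}  [accepting]
final: {1,3,4,5}; accept 1 in set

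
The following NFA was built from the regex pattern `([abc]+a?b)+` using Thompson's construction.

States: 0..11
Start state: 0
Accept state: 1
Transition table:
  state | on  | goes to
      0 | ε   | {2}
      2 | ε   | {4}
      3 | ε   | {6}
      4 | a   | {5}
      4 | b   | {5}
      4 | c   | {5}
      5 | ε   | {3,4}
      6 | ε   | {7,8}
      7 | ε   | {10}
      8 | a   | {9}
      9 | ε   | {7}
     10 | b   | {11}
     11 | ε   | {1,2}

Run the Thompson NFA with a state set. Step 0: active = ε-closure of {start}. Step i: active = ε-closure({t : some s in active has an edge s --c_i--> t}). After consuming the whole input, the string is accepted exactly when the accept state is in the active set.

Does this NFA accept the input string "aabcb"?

Answer: ACCEPT

Trace:
S₀ = ε-closure({0}) = {0,2,4}
'a' @ 1: {3,4,5,6,7,8,10}
'a' @ 2: {3,4,5,6,7,8,9,10}
'b' @ 3: {1,2,3,4,5,6,7,8,10,11}  [accepting]
'c' @ 4: {3,4,5,6,7,8,10}
'b' @ 5: {1,2,3,4,5,6,7,8,10,11}  [accepting]
end set {1,2,3,4,5,6,7,8,10,11} — state 1 in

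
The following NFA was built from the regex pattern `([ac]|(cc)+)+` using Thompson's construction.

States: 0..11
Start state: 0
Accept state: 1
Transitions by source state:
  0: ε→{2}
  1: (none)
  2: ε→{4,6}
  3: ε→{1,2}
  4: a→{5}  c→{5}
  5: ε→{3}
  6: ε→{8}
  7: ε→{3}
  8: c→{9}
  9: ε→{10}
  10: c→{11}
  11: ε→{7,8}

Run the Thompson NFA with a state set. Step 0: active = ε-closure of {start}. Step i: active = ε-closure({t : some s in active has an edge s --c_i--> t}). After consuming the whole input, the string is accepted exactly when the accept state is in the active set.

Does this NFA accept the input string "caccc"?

start: ε-closure({0}) = {0,2,4,6,8}
'c' @ 1: {1,2,3,4,5,6,8,9,10}  ✓accept
'a' @ 2: {1,2,3,4,5,6,8}  ✓accept
'c' @ 3: {1,2,3,4,5,6,8,9,10}  ✓accept
'c' @ 4: {1,2,3,4,5,6,7,8,9,10,11}  ✓accept
'c' @ 5: {1,2,3,4,5,6,7,8,9,10,11}  ✓accept
end set {1,2,3,4,5,6,7,8,9,10,11} — state 1 in

Answer: ACCEPT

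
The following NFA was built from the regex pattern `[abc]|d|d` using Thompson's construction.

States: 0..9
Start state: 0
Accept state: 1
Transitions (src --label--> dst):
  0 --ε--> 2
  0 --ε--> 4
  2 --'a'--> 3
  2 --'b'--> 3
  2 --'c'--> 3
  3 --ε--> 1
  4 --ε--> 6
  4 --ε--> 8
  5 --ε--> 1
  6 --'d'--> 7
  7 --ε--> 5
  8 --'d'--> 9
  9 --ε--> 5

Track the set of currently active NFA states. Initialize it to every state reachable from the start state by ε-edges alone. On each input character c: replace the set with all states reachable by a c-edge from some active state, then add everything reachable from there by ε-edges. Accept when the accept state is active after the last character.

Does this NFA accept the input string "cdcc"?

Answer: REJECT

Trace:
start: ε-closure({0}) = {0,2,4,6,8}
'c' @ 1: {1,3}  (accept∈set)
'd' @ 2: {}  — no active states
rest 'cc' ignored (set empty)
end set {} — state 1 not in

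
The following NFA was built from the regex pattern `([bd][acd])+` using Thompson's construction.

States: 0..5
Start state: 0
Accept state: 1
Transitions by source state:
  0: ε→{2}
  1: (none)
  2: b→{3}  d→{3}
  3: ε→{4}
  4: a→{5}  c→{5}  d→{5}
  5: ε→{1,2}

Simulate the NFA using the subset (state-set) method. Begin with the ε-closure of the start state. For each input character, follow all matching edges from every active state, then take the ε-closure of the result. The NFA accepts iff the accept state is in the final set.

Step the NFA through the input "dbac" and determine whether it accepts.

Answer: REJECT

Trace:
initial (ε-close {0}): {0,2}
'd' @ 1: {3,4}
'b' @ 2: {}  — state set empty
rest 'ac' ignored (set empty)
after full input: {}  (accept=1 not in)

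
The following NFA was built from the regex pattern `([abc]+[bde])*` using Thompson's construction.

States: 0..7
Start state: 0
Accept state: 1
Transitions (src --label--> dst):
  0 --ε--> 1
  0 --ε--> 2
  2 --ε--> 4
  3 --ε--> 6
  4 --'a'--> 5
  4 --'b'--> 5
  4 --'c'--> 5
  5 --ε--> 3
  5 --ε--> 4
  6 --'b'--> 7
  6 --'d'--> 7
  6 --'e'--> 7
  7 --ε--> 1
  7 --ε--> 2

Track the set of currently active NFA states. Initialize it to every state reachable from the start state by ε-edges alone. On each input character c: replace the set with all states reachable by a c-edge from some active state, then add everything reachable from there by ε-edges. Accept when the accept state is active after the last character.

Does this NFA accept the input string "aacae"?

start: ε-closure({0}) = {0,1,2,4}
'a' @ 1: {3,4,5,6}
'a' @ 2: {3,4,5,6}
'c' @ 3: {3,4,5,6}
'a' @ 4: {3,4,5,6}
'e' @ 5: {1,2,4,7}  ✓accept
end set {1,2,4,7} — state 1 in

Answer: ACCEPT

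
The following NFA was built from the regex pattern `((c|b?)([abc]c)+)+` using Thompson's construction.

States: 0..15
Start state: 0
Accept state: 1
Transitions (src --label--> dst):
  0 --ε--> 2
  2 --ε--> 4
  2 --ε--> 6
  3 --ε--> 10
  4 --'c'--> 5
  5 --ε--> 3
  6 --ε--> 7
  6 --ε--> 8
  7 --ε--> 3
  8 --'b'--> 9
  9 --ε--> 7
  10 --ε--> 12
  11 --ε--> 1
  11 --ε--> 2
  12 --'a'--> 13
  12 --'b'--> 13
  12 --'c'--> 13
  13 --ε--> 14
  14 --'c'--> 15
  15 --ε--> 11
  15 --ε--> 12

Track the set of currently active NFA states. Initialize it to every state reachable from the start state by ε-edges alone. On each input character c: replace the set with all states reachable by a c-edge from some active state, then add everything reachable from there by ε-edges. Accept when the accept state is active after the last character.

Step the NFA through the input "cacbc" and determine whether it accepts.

Answer: ACCEPT

Derivation:
S₀ = ε-closure({0}) = {0,2,3,4,6,7,8,10,12}
'c' @ 1: {3,5,10,12,13,14}
'a' @ 2: {13,14}
'c' @ 3: {1,2,3,4,6,7,8,10,11,12,15}  [accepting]
'b' @ 4: {3,7,9,10,12,13,14}
'c' @ 5: {1,2,3,4,6,7,8,10,11,12,13,14,15}  [accepting]
final: {1,2,3,4,6,7,8,10,11,12,13,14,15}; accept 1 in set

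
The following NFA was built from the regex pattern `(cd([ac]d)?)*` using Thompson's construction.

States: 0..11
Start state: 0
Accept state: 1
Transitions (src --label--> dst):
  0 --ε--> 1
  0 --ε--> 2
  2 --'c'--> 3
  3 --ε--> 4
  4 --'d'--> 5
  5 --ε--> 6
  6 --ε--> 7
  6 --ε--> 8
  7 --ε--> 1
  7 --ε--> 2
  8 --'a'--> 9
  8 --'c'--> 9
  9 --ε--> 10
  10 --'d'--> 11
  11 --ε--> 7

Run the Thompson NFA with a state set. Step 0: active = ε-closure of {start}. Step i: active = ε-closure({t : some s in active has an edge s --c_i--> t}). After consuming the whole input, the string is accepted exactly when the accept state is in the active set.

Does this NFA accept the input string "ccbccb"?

start: ε-closure({0}) = {0,1,2}
'c' @ 1: {3,4}
'c' @ 2: {}  — state set empty
rest 'bccb' ignored (set empty)
after full input: {}  (accept=1 not in)

Answer: REJECT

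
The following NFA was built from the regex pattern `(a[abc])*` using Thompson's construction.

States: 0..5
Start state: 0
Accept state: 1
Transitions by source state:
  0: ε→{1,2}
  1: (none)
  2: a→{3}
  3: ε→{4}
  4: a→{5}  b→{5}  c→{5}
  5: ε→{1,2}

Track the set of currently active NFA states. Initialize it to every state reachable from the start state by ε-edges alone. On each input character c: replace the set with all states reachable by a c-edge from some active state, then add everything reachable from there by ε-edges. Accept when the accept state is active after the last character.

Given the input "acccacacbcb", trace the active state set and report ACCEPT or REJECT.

Answer: REJECT

Steps:
initial (ε-close {0}): {0,1,2}
'a' @ 1: {3,4}
'c' @ 2: {1,2,5}  ✓accept
'c' @ 3: {}  — state set empty
rest 'cacacbcb' ignored (set empty)
after full input: {}  (accept=1 not in)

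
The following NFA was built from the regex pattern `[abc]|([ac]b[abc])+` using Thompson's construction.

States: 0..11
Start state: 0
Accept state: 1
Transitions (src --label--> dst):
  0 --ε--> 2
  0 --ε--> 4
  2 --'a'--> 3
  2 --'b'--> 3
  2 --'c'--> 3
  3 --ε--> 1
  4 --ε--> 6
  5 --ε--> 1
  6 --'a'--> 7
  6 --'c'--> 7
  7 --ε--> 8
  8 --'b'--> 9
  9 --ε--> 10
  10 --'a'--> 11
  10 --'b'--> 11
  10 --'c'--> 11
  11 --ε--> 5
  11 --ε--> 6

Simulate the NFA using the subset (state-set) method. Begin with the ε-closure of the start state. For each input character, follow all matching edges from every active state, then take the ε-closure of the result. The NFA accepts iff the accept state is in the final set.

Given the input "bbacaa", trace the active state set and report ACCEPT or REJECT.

start: ε-closure({0}) = {0,2,4,6}
'b' @ 1: {1,3}  [accepting]
'b' @ 2: {}  — dead — no transitions
rest 'acaa' ignored (set empty)
after full input: {}  (accept=1 not in)

Answer: REJECT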